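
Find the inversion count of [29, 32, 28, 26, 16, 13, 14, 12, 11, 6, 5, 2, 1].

For each element, count later entries that are smaller:
29: 11
32: 11
28: 10
26: 9
16: 8
13: 6
14: 6
12: 5
11: 4
6: 3
5: 2
2: 1
1: 0
Sum: 11 + 11 + 10 + 9 + 8 + 6 + 6 + 5 + 4 + 3 + 2 + 1 + 0 = 76

76 inversions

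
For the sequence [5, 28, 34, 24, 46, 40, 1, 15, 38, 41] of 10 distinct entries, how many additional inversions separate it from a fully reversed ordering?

Maximum inversions for 10 distinct elements is C(10, 2) = 10·9/2 = 45.
Current inversions — for each element, count later smaller elements:
5: 1
28: 3
34: 3
24: 2
46: 5
40: 3
1: 0
15: 0
38: 0
41: 0
Current total: 1 + 3 + 3 + 2 + 5 + 3 + 0 + 0 + 0 + 0 = 17
Shortfall: 45 − 17 = 28

28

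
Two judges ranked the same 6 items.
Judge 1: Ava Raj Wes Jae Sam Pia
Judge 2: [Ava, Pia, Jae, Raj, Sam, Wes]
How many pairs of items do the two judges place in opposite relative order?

Assign each item its position (1..6) in the first ordering, then rewrite the second ordering as that position sequence:
positions: Ava→1, Raj→2, Wes→3, Jae→4, Sam→5, Pia→6
second ordering as positions: [1, 6, 4, 2, 5, 3]
Discordant pairs = inversions in this position sequence.
1: 0
6: 4, 2, 5, 3 → 4
4: 2, 3 → 2
2: 0
5: 3 → 1
3: 0
Total: 0 + 4 + 2 + 0 + 1 + 0 = 7

Discordant pairs: 7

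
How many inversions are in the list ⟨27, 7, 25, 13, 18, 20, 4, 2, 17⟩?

For each element, count later entries that are smaller:
27 → 7, 25, 13, 18, 20, 4, 2, 17 → 8
7 → 4, 2 → 2
25 → 13, 18, 20, 4, 2, 17 → 6
13 → 4, 2 → 2
18 → 4, 2, 17 → 3
20 → 4, 2, 17 → 3
4 → 2 → 1
2 → none → 0
17 → none → 0
Sum: 8 + 2 + 6 + 2 + 3 + 3 + 1 + 0 + 0 = 25

There are 25 inversions.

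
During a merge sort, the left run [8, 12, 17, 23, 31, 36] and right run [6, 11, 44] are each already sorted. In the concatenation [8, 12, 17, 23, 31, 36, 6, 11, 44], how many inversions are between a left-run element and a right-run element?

Take each right-half value and tally the left-half values above it:
r = 6: 8, 12, 17, 23, 31, 36 → 6
r = 11: 12, 17, 23, 31, 36 → 5
r = 44: none → 0
Cross-inversions: 6 + 5 + 0 = 11

11 split inversions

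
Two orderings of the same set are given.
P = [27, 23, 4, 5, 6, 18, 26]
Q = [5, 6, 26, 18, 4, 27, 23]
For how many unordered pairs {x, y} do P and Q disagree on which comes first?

Assign each item its position (1..7) in the first ordering, then rewrite the second ordering as that position sequence:
positions: 27→1, 23→2, 4→3, 5→4, 6→5, 18→6, 26→7
second ordering as positions: [4, 5, 7, 6, 3, 1, 2]
Discordant pairs = inversions in this position sequence.
4: 3, 1, 2 → 3
5: 3, 1, 2 → 3
7: 6, 3, 1, 2 → 4
6: 3, 1, 2 → 3
3: 1, 2 → 2
1: 0
2: 0
Total: 3 + 3 + 4 + 3 + 2 + 0 + 0 = 15

15 disagreeing pairs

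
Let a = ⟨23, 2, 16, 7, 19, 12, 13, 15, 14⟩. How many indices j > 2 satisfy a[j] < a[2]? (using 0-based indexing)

5

The element at index 2 is 16.
Elements after it: 7, 19, 12, 13, 15, 14
Those smaller than 16: 7, 12, 13, 15, 14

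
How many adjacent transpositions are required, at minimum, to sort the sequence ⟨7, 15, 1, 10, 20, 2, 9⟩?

Each adjacent swap fixes exactly one inversion, so the minimum swap count equals the number of inversions.
Count inversions — for each element, later elements that are smaller:
7: 1, 2 → 2
15: 1, 10, 2, 9 → 4
1: none → 0
10: 2, 9 → 2
20: 2, 9 → 2
2: none → 0
9: none → 0
Total inversions: 2 + 4 + 0 + 2 + 2 + 0 + 0 = 10

10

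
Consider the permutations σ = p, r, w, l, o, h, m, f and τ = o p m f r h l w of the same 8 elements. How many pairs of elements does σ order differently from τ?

15 discordant pairs

Assign each item its position (1..8) in the first ordering, then rewrite the second ordering as that position sequence:
positions: p→1, r→2, w→3, l→4, o→5, h→6, m→7, f→8
second ordering as positions: [5, 1, 7, 8, 2, 6, 4, 3]
Discordant pairs = inversions in this position sequence.
5: 1, 2, 4, 3 → 4
1: 0
7: 2, 6, 4, 3 → 4
8: 2, 6, 4, 3 → 4
2: 0
6: 4, 3 → 2
4: 3 → 1
3: 0
Total: 4 + 0 + 4 + 4 + 0 + 2 + 1 + 0 = 15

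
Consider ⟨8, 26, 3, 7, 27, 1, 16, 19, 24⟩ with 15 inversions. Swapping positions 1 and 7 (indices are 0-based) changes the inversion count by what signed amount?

Positions 1 and 7 hold 26 and 19; after swapping, the array is [8, 19, 3, 7, 27, 1, 16, 26, 24].
For each element, count later entries that are smaller:
8: 3
19: 4
3: 1
7: 1
27: 4
1: 0
16: 0
26: 1
24: 0
Sum: 3 + 4 + 1 + 1 + 4 + 0 + 0 + 1 + 0 = 14
Change: 14 − 15 = -1

-1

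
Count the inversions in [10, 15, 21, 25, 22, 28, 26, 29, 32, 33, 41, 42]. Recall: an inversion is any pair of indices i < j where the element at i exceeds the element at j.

2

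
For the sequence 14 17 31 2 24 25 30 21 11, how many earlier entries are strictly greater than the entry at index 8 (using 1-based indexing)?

4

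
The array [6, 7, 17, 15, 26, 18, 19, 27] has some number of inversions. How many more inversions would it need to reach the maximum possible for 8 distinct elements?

Maximum inversions for 8 distinct elements is C(8, 2) = 8·7/2 = 28.
Current inversions — for each element, count later smaller elements:
6: 0
7: 0
17: 1
15: 0
26: 2
18: 0
19: 0
27: 0
Current total: 0 + 0 + 1 + 0 + 2 + 0 + 0 + 0 = 3
Shortfall: 28 − 3 = 25

25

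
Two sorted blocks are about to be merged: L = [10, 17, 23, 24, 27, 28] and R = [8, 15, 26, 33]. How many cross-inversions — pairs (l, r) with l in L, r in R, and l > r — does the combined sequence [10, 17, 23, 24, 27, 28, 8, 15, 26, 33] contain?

13 split inversions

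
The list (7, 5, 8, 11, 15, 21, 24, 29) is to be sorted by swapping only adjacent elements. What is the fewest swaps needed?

Each adjacent swap fixes exactly one inversion, so the minimum swap count equals the number of inversions.
Count inversions — for each element, later elements that are smaller:
7: 5 → 1
5: none → 0
8: none → 0
11: none → 0
15: none → 0
21: none → 0
24: none → 0
29: none → 0
Total inversions: 1 + 0 + 0 + 0 + 0 + 0 + 0 + 0 = 1

1 swap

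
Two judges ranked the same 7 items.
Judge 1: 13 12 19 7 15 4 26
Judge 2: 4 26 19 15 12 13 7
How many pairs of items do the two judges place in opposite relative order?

Assign each item its position (1..7) in the first ordering, then rewrite the second ordering as that position sequence:
positions: 13→1, 12→2, 19→3, 7→4, 15→5, 4→6, 26→7
second ordering as positions: [6, 7, 3, 5, 2, 1, 4]
Discordant pairs = inversions in this position sequence.
6: 3, 5, 2, 1, 4 → 5
7: 3, 5, 2, 1, 4 → 5
3: 2, 1 → 2
5: 2, 1, 4 → 3
2: 1 → 1
1: 0
4: 0
Total: 5 + 5 + 2 + 3 + 1 + 0 + 0 = 16

16 discordant pairs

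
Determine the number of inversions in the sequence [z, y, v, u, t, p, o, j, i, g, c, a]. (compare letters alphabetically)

Count, for each position, how many later elements it exceeds:
z: 11
y: 10
v: 9
u: 8
t: 7
p: 6
o: 5
j: 4
i: 3
g: 2
c: 1
a: 0
Sum: 11 + 10 + 9 + 8 + 7 + 6 + 5 + 4 + 3 + 2 + 1 + 0 = 66

Inversions: 66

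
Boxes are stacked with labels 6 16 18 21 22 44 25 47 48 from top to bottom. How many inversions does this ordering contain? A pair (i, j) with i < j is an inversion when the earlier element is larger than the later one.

1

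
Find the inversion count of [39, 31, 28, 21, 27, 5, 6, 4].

Count, for each position, how many later elements it exceeds:
39 → 31, 28, 21, 27, 5, 6, 4 → 7
31 → 28, 21, 27, 5, 6, 4 → 6
28 → 21, 27, 5, 6, 4 → 5
21 → 5, 6, 4 → 3
27 → 5, 6, 4 → 3
5 → 4 → 1
6 → 4 → 1
4 → none → 0
Sum: 7 + 6 + 5 + 3 + 3 + 1 + 1 + 0 = 26

26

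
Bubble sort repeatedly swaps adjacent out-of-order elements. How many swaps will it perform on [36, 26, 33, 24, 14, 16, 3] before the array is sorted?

19 swaps

Each adjacent swap fixes exactly one inversion, so the minimum swap count equals the number of inversions.
Count inversions — for each element, later elements that are smaller:
36: 26, 33, 24, 14, 16, 3 → 6
26: 24, 14, 16, 3 → 4
33: 24, 14, 16, 3 → 4
24: 14, 16, 3 → 3
14: 3 → 1
16: 3 → 1
3: none → 0
Total inversions: 6 + 4 + 4 + 3 + 1 + 1 + 0 = 19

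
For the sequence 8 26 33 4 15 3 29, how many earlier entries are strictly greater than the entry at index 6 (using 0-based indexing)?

1 such element

The element at index 6 is 29.
Elements before it: 8, 26, 33, 4, 15, 3
Those larger than 29: 33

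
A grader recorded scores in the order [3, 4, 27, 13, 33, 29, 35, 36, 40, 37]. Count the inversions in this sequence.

Sweep left to right; for each value list the smaller values that follow it:
3 → none → 0
4 → none → 0
27 → 13 → 1
13 → none → 0
33 → 29 → 1
29 → none → 0
35 → none → 0
36 → none → 0
40 → 37 → 1
37 → none → 0
Sum: 0 + 0 + 1 + 0 + 1 + 0 + 0 + 0 + 1 + 0 = 3

Inversions: 3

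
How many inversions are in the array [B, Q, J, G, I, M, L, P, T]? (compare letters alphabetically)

Out-of-order pairs: 9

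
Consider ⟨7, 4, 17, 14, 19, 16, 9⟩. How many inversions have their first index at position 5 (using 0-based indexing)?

1

The element at index 5 is 16.
Elements after it: 9
Those smaller than 16: 9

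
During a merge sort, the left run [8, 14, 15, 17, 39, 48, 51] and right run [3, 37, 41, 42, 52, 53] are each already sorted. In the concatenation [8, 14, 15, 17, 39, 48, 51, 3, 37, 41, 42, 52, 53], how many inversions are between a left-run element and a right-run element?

Count, for every r in R, how many entries of L exceed r:
r = 3: 8, 14, 15, 17, 39, 48, 51 → 7
r = 37: 39, 48, 51 → 3
r = 41: 48, 51 → 2
r = 42: 48, 51 → 2
r = 52: none → 0
r = 53: none → 0
Cross-inversions: 7 + 3 + 2 + 2 + 0 + 0 = 14

14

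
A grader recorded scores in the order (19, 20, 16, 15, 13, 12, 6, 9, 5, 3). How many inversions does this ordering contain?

Count, for each position, how many later elements it exceeds:
19 → 16, 15, 13, 12, 6, 9, 5, 3 → 8
20 → 16, 15, 13, 12, 6, 9, 5, 3 → 8
16 → 15, 13, 12, 6, 9, 5, 3 → 7
15 → 13, 12, 6, 9, 5, 3 → 6
13 → 12, 6, 9, 5, 3 → 5
12 → 6, 9, 5, 3 → 4
6 → 5, 3 → 2
9 → 5, 3 → 2
5 → 3 → 1
3 → none → 0
Sum: 8 + 8 + 7 + 6 + 5 + 4 + 2 + 2 + 1 + 0 = 43

There are 43 out-of-order pairs.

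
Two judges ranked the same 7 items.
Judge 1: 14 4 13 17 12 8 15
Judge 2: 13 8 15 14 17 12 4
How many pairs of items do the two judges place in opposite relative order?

Assign each item its position (1..7) in the first ordering, then rewrite the second ordering as that position sequence:
positions: 14→1, 4→2, 13→3, 17→4, 12→5, 8→6, 15→7
second ordering as positions: [3, 6, 7, 1, 4, 5, 2]
Discordant pairs = inversions in this position sequence.
3: 1, 2 → 2
6: 1, 4, 5, 2 → 4
7: 1, 4, 5, 2 → 4
1: 0
4: 2 → 1
5: 2 → 1
2: 0
Total: 2 + 4 + 4 + 0 + 1 + 1 + 0 = 12

12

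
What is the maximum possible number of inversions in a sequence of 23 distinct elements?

253

A reversed (strictly descending) arrangement makes every pair an inversion, giving C(23, 2) inversions.
C(23, 2) = 23·22/2 = 253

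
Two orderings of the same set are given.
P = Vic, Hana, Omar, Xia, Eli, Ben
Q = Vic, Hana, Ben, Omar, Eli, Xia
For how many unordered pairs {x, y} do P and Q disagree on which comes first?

4

Assign each item its position (1..6) in the first ordering, then rewrite the second ordering as that position sequence:
positions: Vic→1, Hana→2, Omar→3, Xia→4, Eli→5, Ben→6
second ordering as positions: [1, 2, 6, 3, 5, 4]
Discordant pairs = inversions in this position sequence.
1: 0
2: 0
6: 3, 5, 4 → 3
3: 0
5: 4 → 1
4: 0
Total: 0 + 0 + 3 + 0 + 1 + 0 = 4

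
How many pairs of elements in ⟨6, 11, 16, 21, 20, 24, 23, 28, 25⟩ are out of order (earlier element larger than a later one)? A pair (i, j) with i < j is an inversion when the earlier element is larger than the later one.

There are 3 out-of-order pairs.

Count, for each position, how many later elements it exceeds:
6: 0
11: 0
16: 0
21: 1
20: 0
24: 1
23: 0
28: 1
25: 0
Sum: 0 + 0 + 0 + 1 + 0 + 1 + 0 + 1 + 0 = 3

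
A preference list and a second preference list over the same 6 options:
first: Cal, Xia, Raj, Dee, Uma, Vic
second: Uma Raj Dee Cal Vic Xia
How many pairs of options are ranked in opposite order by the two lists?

Assign each item its position (1..6) in the first ordering, then rewrite the second ordering as that position sequence:
positions: Cal→1, Xia→2, Raj→3, Dee→4, Uma→5, Vic→6
second ordering as positions: [5, 3, 4, 1, 6, 2]
Discordant pairs = inversions in this position sequence.
5: 3, 4, 1, 2 → 4
3: 1, 2 → 2
4: 1, 2 → 2
1: 0
6: 2 → 1
2: 0
Total: 4 + 2 + 2 + 0 + 1 + 0 = 9

9 pairs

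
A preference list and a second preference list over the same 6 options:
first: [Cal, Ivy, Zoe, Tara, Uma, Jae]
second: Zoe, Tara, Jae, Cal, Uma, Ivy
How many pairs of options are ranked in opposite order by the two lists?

8

Assign each item its position (1..6) in the first ordering, then rewrite the second ordering as that position sequence:
positions: Cal→1, Ivy→2, Zoe→3, Tara→4, Uma→5, Jae→6
second ordering as positions: [3, 4, 6, 1, 5, 2]
Discordant pairs = inversions in this position sequence.
3: 1, 2 → 2
4: 1, 2 → 2
6: 1, 5, 2 → 3
1: 0
5: 2 → 1
2: 0
Total: 2 + 2 + 3 + 0 + 1 + 0 = 8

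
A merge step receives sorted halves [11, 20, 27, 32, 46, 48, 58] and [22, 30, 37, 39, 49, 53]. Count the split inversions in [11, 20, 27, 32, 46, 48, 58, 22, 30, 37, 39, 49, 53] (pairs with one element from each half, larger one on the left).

Split inversions: 17

Count, for every r in R, how many entries of L exceed r:
r = 22: 27, 32, 46, 48, 58 → 5
r = 30: 32, 46, 48, 58 → 4
r = 37: 46, 48, 58 → 3
r = 39: 46, 48, 58 → 3
r = 49: 58 → 1
r = 53: 58 → 1
Cross-inversions: 5 + 4 + 3 + 3 + 1 + 1 = 17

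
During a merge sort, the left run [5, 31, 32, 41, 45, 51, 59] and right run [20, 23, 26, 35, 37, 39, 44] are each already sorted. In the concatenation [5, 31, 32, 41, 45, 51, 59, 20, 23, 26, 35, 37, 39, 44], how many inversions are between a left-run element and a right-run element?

For each element r of the right run, count left-run elements greater than r:
r = 20: 31, 32, 41, 45, 51, 59 → 6
r = 23: 31, 32, 41, 45, 51, 59 → 6
r = 26: 31, 32, 41, 45, 51, 59 → 6
r = 35: 41, 45, 51, 59 → 4
r = 37: 41, 45, 51, 59 → 4
r = 39: 41, 45, 51, 59 → 4
r = 44: 45, 51, 59 → 3
Cross-inversions: 6 + 6 + 6 + 4 + 4 + 4 + 3 = 33

Split inversions: 33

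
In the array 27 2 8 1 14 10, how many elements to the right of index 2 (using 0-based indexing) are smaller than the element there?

1 such element

The element at index 2 is 8.
Elements after it: 1, 14, 10
Those smaller than 8: 1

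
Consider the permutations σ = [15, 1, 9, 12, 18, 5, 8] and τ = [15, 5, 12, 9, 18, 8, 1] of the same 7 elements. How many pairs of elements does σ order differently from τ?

9

Assign each item its position (1..7) in the first ordering, then rewrite the second ordering as that position sequence:
positions: 15→1, 1→2, 9→3, 12→4, 18→5, 5→6, 8→7
second ordering as positions: [1, 6, 4, 3, 5, 7, 2]
Discordant pairs = inversions in this position sequence.
1: 0
6: 4, 3, 5, 2 → 4
4: 3, 2 → 2
3: 2 → 1
5: 2 → 1
7: 2 → 1
2: 0
Total: 0 + 4 + 2 + 1 + 1 + 1 + 0 = 9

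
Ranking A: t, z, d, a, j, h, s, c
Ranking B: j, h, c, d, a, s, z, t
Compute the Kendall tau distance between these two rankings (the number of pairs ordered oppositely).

Assign each item its position (1..8) in the first ordering, then rewrite the second ordering as that position sequence:
positions: t→1, z→2, d→3, a→4, j→5, h→6, s→7, c→8
second ordering as positions: [5, 6, 8, 3, 4, 7, 2, 1]
Discordant pairs = inversions in this position sequence.
5: 3, 4, 2, 1 → 4
6: 3, 4, 2, 1 → 4
8: 3, 4, 7, 2, 1 → 5
3: 2, 1 → 2
4: 2, 1 → 2
7: 2, 1 → 2
2: 1 → 1
1: 0
Total: 4 + 4 + 5 + 2 + 2 + 2 + 1 + 0 = 20

Discordant pairs: 20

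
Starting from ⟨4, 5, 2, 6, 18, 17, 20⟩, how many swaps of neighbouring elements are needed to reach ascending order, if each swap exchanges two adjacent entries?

There are 3 swaps.

Each adjacent swap fixes exactly one inversion, so the minimum swap count equals the number of inversions.
Count inversions — for each element, later elements that are smaller:
4: 2 → 1
5: 2 → 1
2: none → 0
6: none → 0
18: 17 → 1
17: none → 0
20: none → 0
Total inversions: 1 + 1 + 0 + 0 + 1 + 0 + 0 = 3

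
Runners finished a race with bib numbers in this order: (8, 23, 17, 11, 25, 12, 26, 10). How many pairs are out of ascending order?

Count, for each position, how many later elements it exceeds:
8: 0
23: 4
17: 3
11: 1
25: 2
12: 1
26: 1
10: 0
Sum: 0 + 4 + 3 + 1 + 2 + 1 + 1 + 0 = 12

12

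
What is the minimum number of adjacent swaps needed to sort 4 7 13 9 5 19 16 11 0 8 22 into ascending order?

Each adjacent swap fixes exactly one inversion, so the minimum swap count equals the number of inversions.
Count inversions — for each element, later elements that are smaller:
4: 0 → 1
7: 5, 0 → 2
13: 9, 5, 11, 0, 8 → 5
9: 5, 0, 8 → 3
5: 0 → 1
19: 16, 11, 0, 8 → 4
16: 11, 0, 8 → 3
11: 0, 8 → 2
0: none → 0
8: none → 0
22: none → 0
Total inversions: 1 + 2 + 5 + 3 + 1 + 4 + 3 + 2 + 0 + 0 + 0 = 21

21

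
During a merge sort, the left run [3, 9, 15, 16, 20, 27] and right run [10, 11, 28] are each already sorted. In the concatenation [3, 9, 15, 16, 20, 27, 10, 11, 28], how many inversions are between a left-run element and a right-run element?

8 split inversions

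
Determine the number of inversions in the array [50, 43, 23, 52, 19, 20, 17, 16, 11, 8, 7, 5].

62

Element-by-element contributions:
50 → 43, 23, 19, 20, 17, 16, 11, 8, 7, 5 → 10
43 → 23, 19, 20, 17, 16, 11, 8, 7, 5 → 9
23 → 19, 20, 17, 16, 11, 8, 7, 5 → 8
52 → 19, 20, 17, 16, 11, 8, 7, 5 → 8
19 → 17, 16, 11, 8, 7, 5 → 6
20 → 17, 16, 11, 8, 7, 5 → 6
17 → 16, 11, 8, 7, 5 → 5
16 → 11, 8, 7, 5 → 4
11 → 8, 7, 5 → 3
8 → 7, 5 → 2
7 → 5 → 1
5 → none → 0
Sum: 10 + 9 + 8 + 8 + 6 + 6 + 5 + 4 + 3 + 2 + 1 + 0 = 62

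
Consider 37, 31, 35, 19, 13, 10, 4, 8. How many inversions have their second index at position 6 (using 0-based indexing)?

The element at index 6 is 4.
Elements before it: 37, 31, 35, 19, 13, 10
Those larger than 4: 37, 31, 35, 19, 13, 10

6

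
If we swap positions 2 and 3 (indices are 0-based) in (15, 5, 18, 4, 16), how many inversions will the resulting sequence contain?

There are 4 inversions.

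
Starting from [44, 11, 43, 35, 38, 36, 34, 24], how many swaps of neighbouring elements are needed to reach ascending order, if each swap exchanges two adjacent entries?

Swaps: 20

Minimum adjacent swaps = number of inversions (each swap of adjacent out-of-order elements removes one inversion and no swap can remove more).
Count inversions — for each element, later elements that are smaller:
44: 11, 43, 35, 38, 36, 34, 24 → 7
11: none → 0
43: 35, 38, 36, 34, 24 → 5
35: 34, 24 → 2
38: 36, 34, 24 → 3
36: 34, 24 → 2
34: 24 → 1
24: none → 0
Total inversions: 7 + 0 + 5 + 2 + 3 + 2 + 1 + 0 = 20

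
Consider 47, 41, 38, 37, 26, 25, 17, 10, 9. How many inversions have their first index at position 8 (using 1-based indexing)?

The element at index 8 is 10.
Elements after it: 9
Those smaller than 10: 9

1 such element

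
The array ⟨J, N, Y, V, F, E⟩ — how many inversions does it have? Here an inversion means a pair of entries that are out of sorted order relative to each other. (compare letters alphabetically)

Listing every pair i<j with a[i]>a[j] (using 1-based positions):
(1,5): J > F
(1,6): J > E
(2,5): N > F
(2,6): N > E
(3,4): Y > V
(3,5): Y > F
(3,6): Y > E
(4,5): V > F
(4,6): V > E
(5,6): F > E
That's 10 pairs.

10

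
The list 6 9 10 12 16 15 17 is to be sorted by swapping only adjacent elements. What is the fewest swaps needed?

1 swap

The minimum number of adjacent swaps to sort an array equals its inversion count, since every such swap removes exactly one inversion.
Count inversions — for each element, later elements that are smaller:
6: none → 0
9: none → 0
10: none → 0
12: none → 0
16: 15 → 1
15: none → 0
17: none → 0
Total inversions: 0 + 0 + 0 + 0 + 1 + 0 + 0 = 1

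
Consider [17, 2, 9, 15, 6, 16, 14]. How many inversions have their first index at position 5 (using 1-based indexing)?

0 such elements

The element at index 5 is 6.
Elements after it: 16, 14
None of them are smaller than 6.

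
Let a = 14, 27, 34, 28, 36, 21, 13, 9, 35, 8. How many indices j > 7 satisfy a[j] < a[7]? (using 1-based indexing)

2 such elements

The element at index 7 is 13.
Elements after it: 9, 35, 8
Those smaller than 13: 9, 8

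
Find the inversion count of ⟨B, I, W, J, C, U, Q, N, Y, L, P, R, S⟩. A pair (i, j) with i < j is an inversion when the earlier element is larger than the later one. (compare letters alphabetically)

For each element, count later entries that are smaller:
B: 0
I: 1
W: 9
J: 1
C: 0
U: 6
Q: 3
N: 1
Y: 4
L: 0
P: 0
R: 0
S: 0
Sum: 0 + 1 + 9 + 1 + 0 + 6 + 3 + 1 + 4 + 0 + 0 + 0 + 0 = 25

25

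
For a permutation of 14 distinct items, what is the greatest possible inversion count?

A reversed (strictly descending) arrangement makes every pair an inversion, giving C(14, 2) inversions.
C(14, 2) = 14·13/2 = 91

There are 91 inversions.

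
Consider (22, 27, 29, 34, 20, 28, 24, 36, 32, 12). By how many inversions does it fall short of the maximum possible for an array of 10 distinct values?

24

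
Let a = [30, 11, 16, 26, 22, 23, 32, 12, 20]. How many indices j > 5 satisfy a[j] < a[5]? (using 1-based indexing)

The element at index 5 is 22.
Elements after it: 23, 32, 12, 20
Those smaller than 22: 12, 20

2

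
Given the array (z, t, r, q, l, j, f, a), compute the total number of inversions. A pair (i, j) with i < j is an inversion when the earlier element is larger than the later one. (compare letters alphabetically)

Inversions: 28

Element-by-element contributions:
z → t, r, q, l, j, f, a → 7
t → r, q, l, j, f, a → 6
r → q, l, j, f, a → 5
q → l, j, f, a → 4
l → j, f, a → 3
j → f, a → 2
f → a → 1
a → none → 0
Sum: 7 + 6 + 5 + 4 + 3 + 2 + 1 + 0 = 28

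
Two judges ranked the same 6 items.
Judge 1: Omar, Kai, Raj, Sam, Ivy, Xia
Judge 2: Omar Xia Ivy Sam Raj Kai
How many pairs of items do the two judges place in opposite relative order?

10

Assign each item its position (1..6) in the first ordering, then rewrite the second ordering as that position sequence:
positions: Omar→1, Kai→2, Raj→3, Sam→4, Ivy→5, Xia→6
second ordering as positions: [1, 6, 5, 4, 3, 2]
Discordant pairs = inversions in this position sequence.
1: 0
6: 5, 4, 3, 2 → 4
5: 4, 3, 2 → 3
4: 3, 2 → 2
3: 2 → 1
2: 0
Total: 0 + 4 + 3 + 2 + 1 + 0 = 10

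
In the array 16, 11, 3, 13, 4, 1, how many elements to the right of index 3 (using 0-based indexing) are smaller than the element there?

The element at index 3 is 13.
Elements after it: 4, 1
Those smaller than 13: 4, 1

2 such elements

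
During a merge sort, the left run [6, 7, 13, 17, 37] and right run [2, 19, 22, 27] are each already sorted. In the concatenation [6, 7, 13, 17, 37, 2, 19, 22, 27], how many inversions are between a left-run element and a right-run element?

8

For each element r of the right run, count left-run elements greater than r:
r = 2: 6, 7, 13, 17, 37 → 5
r = 19: 37 → 1
r = 22: 37 → 1
r = 27: 37 → 1
Cross-inversions: 5 + 1 + 1 + 1 = 8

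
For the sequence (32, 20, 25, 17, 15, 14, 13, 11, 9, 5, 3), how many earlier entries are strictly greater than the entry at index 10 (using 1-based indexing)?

The element at index 10 is 5.
Elements before it: 32, 20, 25, 17, 15, 14, 13, 11, 9
Those larger than 5: 32, 20, 25, 17, 15, 14, 13, 11, 9

9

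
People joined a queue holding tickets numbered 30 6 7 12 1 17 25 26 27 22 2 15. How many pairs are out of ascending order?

30

Count, for each position, how many later elements it exceeds:
30: 11
6: 2
7: 2
12: 2
1: 0
17: 2
25: 3
26: 3
27: 3
22: 2
2: 0
15: 0
Sum: 11 + 2 + 2 + 2 + 0 + 2 + 3 + 3 + 3 + 2 + 0 + 0 = 30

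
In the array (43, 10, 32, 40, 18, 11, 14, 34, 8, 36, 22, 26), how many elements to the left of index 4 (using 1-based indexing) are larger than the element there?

1

The element at index 4 is 40.
Elements before it: 43, 10, 32
Those larger than 40: 43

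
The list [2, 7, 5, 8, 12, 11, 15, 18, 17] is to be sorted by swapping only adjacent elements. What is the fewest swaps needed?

The minimum number of adjacent swaps to sort an array equals its inversion count, since every such swap removes exactly one inversion.
Count inversions — for each element, later elements that are smaller:
2: none → 0
7: 5 → 1
5: none → 0
8: none → 0
12: 11 → 1
11: none → 0
15: none → 0
18: 17 → 1
17: none → 0
Total inversions: 0 + 1 + 0 + 0 + 1 + 0 + 0 + 1 + 0 = 3

3 adjacent swaps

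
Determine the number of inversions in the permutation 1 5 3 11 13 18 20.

Out-of-order pairs: 1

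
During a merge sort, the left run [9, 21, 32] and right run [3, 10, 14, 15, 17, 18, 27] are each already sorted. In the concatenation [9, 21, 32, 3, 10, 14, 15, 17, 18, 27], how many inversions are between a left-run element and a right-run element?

14 split inversions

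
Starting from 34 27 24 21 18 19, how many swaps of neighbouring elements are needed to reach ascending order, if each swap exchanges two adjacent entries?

There are 14 adjacent swaps.

Minimum adjacent swaps = number of inversions (each swap of adjacent out-of-order elements removes one inversion and no swap can remove more).
Count inversions — for each element, later elements that are smaller:
34: 27, 24, 21, 18, 19 → 5
27: 24, 21, 18, 19 → 4
24: 21, 18, 19 → 3
21: 18, 19 → 2
18: none → 0
19: none → 0
Total inversions: 5 + 4 + 3 + 2 + 0 + 0 = 14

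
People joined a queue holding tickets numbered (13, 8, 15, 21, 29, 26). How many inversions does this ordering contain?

Inversions: 2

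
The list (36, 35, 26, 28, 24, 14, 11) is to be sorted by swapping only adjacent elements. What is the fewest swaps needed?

20

The minimum number of adjacent swaps to sort an array equals its inversion count, since every such swap removes exactly one inversion.
Count inversions — for each element, later elements that are smaller:
36: 35, 26, 28, 24, 14, 11 → 6
35: 26, 28, 24, 14, 11 → 5
26: 24, 14, 11 → 3
28: 24, 14, 11 → 3
24: 14, 11 → 2
14: 11 → 1
11: none → 0
Total inversions: 6 + 5 + 3 + 3 + 2 + 1 + 0 = 20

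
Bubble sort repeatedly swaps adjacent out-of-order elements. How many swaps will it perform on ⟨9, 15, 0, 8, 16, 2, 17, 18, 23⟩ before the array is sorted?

Minimum adjacent swaps = number of inversions (each swap of adjacent out-of-order elements removes one inversion and no swap can remove more).
Count inversions — for each element, later elements that are smaller:
9: 0, 8, 2 → 3
15: 0, 8, 2 → 3
0: none → 0
8: 2 → 1
16: 2 → 1
2: none → 0
17: none → 0
18: none → 0
23: none → 0
Total inversions: 3 + 3 + 0 + 1 + 1 + 0 + 0 + 0 + 0 = 8

Adjacent swaps: 8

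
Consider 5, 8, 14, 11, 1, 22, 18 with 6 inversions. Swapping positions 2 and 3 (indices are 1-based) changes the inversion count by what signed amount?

+1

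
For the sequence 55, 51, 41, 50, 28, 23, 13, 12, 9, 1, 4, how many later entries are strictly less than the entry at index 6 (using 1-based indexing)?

The element at index 6 is 23.
Elements after it: 13, 12, 9, 1, 4
Those smaller than 23: 13, 12, 9, 1, 4

5 such elements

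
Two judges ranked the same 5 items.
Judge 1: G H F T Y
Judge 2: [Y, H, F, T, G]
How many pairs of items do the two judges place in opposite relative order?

Assign each item its position (1..5) in the first ordering, then rewrite the second ordering as that position sequence:
positions: G→1, H→2, F→3, T→4, Y→5
second ordering as positions: [5, 2, 3, 4, 1]
Discordant pairs = inversions in this position sequence.
5: 2, 3, 4, 1 → 4
2: 1 → 1
3: 1 → 1
4: 1 → 1
1: 0
Total: 4 + 1 + 1 + 1 + 0 = 7

7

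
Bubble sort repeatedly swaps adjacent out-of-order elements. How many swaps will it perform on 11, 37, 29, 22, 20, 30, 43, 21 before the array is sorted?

The minimum number of adjacent swaps to sort an array equals its inversion count, since every such swap removes exactly one inversion.
Count inversions — for each element, later elements that are smaller:
11: none → 0
37: 29, 22, 20, 30, 21 → 5
29: 22, 20, 21 → 3
22: 20, 21 → 2
20: none → 0
30: 21 → 1
43: 21 → 1
21: none → 0
Total inversions: 0 + 5 + 3 + 2 + 0 + 1 + 1 + 0 = 12

12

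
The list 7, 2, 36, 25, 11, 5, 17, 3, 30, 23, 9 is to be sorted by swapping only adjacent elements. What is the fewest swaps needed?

26 swaps

The minimum number of adjacent swaps to sort an array equals its inversion count, since every such swap removes exactly one inversion.
Count inversions — for each element, later elements that are smaller:
7: 2, 5, 3 → 3
2: none → 0
36: 25, 11, 5, 17, 3, 30, 23, 9 → 8
25: 11, 5, 17, 3, 23, 9 → 6
11: 5, 3, 9 → 3
5: 3 → 1
17: 3, 9 → 2
3: none → 0
30: 23, 9 → 2
23: 9 → 1
9: none → 0
Total inversions: 3 + 0 + 8 + 6 + 3 + 1 + 2 + 0 + 2 + 1 + 0 = 26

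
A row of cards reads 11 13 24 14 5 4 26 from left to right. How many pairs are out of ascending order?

Sweep left to right; for each value list the smaller values that follow it:
11 → 5, 4 → 2
13 → 5, 4 → 2
24 → 14, 5, 4 → 3
14 → 5, 4 → 2
5 → 4 → 1
4 → none → 0
26 → none → 0
Sum: 2 + 2 + 3 + 2 + 1 + 0 + 0 = 10

There are 10 inversions.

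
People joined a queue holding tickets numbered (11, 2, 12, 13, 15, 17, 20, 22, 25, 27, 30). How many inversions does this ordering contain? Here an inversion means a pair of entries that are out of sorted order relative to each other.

Inversions: 1

Sweep left to right; for each value list the smaller values that follow it:
11 → 2 → 1
2 → none → 0
12 → none → 0
13 → none → 0
15 → none → 0
17 → none → 0
20 → none → 0
22 → none → 0
25 → none → 0
27 → none → 0
30 → none → 0
Sum: 1 + 0 + 0 + 0 + 0 + 0 + 0 + 0 + 0 + 0 + 0 = 1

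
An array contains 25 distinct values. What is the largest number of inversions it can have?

300 inversions

A reversed (strictly descending) arrangement makes every pair an inversion, giving C(25, 2) inversions.
C(25, 2) = 25·24/2 = 300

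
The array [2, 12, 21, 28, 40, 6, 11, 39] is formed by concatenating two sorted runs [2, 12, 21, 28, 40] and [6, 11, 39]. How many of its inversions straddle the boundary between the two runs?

Split inversions: 9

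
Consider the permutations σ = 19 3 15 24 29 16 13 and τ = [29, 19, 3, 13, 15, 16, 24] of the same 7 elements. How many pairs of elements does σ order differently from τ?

Discordant pairs: 8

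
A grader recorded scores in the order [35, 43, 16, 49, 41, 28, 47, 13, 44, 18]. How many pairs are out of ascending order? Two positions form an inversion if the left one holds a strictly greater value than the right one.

25

Count, for each position, how many later elements it exceeds:
35 → 16, 28, 13, 18 → 4
43 → 16, 41, 28, 13, 18 → 5
16 → 13 → 1
49 → 41, 28, 47, 13, 44, 18 → 6
41 → 28, 13, 18 → 3
28 → 13, 18 → 2
47 → 13, 44, 18 → 3
13 → none → 0
44 → 18 → 1
18 → none → 0
Sum: 4 + 5 + 1 + 6 + 3 + 2 + 3 + 0 + 1 + 0 = 25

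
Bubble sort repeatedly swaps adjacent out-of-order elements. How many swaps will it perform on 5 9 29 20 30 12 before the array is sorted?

4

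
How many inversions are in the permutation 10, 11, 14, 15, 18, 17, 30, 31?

Element-by-element contributions:
10 → none → 0
11 → none → 0
14 → none → 0
15 → none → 0
18 → 17 → 1
17 → none → 0
30 → none → 0
31 → none → 0
Sum: 0 + 0 + 0 + 0 + 1 + 0 + 0 + 0 = 1

Inversions: 1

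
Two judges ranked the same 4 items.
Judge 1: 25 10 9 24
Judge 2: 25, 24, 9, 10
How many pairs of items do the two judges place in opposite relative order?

Assign each item its position (1..4) in the first ordering, then rewrite the second ordering as that position sequence:
positions: 25→1, 10→2, 9→3, 24→4
second ordering as positions: [1, 4, 3, 2]
Discordant pairs = inversions in this position sequence.
1: 0
4: 3, 2 → 2
3: 2 → 1
2: 0
Total: 0 + 2 + 1 + 0 = 3

3 discordant pairs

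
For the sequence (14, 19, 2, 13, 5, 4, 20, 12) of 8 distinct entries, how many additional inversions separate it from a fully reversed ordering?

13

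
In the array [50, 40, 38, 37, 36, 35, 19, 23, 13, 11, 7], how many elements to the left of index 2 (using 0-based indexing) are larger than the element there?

2 such elements

The element at index 2 is 38.
Elements before it: 50, 40
Those larger than 38: 50, 40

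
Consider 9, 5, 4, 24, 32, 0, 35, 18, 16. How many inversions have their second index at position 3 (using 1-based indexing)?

2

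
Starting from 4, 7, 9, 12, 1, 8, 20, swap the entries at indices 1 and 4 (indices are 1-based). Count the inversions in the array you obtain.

11 inversions

Positions 1 and 4 hold 4 and 12; after swapping, the array is [12, 7, 9, 4, 1, 8, 20].
Element-by-element contributions:
12: 5
7: 2
9: 3
4: 1
1: 0
8: 0
20: 0
Sum: 5 + 2 + 3 + 1 + 0 + 0 + 0 = 11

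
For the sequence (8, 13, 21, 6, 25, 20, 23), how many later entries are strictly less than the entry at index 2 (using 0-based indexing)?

2

The element at index 2 is 21.
Elements after it: 6, 25, 20, 23
Those smaller than 21: 6, 20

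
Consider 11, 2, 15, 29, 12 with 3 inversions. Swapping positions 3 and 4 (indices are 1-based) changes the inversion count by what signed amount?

Positions 3 and 4 hold 15 and 29; after swapping, the array is [11, 2, 29, 15, 12].
Count, for each position, how many later elements it exceeds:
11: 1
2: 0
29: 2
15: 1
12: 0
Sum: 1 + 0 + 2 + 1 + 0 = 4
Change: 4 − 3 = +1

+1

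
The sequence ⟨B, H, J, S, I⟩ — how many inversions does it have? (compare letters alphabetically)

2 out-of-order pairs

Listing every pair i<j with a[i]>a[j] (using 0-based positions):
(2,4): J > I
(3,4): S > I
That's 2 pairs.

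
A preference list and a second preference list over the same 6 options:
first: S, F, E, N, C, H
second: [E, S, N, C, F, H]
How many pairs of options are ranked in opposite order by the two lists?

4 pairs

Assign each item its position (1..6) in the first ordering, then rewrite the second ordering as that position sequence:
positions: S→1, F→2, E→3, N→4, C→5, H→6
second ordering as positions: [3, 1, 4, 5, 2, 6]
Discordant pairs = inversions in this position sequence.
3: 1, 2 → 2
1: 0
4: 2 → 1
5: 2 → 1
2: 0
6: 0
Total: 2 + 0 + 1 + 1 + 0 + 0 = 4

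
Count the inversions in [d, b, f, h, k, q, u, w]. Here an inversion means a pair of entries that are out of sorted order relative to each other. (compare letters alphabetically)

1

Element-by-element contributions:
d: 1
b: 0
f: 0
h: 0
k: 0
q: 0
u: 0
w: 0
Sum: 1 + 0 + 0 + 0 + 0 + 0 + 0 + 0 = 1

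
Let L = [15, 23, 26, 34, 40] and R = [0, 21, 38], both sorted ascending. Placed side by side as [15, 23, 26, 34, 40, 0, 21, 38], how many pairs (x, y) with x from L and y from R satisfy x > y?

For each element r of the right run, count left-run elements greater than r:
r = 0: 15, 23, 26, 34, 40 → 5
r = 21: 23, 26, 34, 40 → 4
r = 38: 40 → 1
Cross-inversions: 5 + 4 + 1 = 10

10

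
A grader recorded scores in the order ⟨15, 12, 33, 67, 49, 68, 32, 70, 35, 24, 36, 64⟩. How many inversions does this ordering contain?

24

Sweep left to right; for each value list the smaller values that follow it:
15 → 12 → 1
12 → none → 0
33 → 32, 24 → 2
67 → 49, 32, 35, 24, 36, 64 → 6
49 → 32, 35, 24, 36 → 4
68 → 32, 35, 24, 36, 64 → 5
32 → 24 → 1
70 → 35, 24, 36, 64 → 4
35 → 24 → 1
24 → none → 0
36 → none → 0
64 → none → 0
Sum: 1 + 0 + 2 + 6 + 4 + 5 + 1 + 4 + 1 + 0 + 0 + 0 = 24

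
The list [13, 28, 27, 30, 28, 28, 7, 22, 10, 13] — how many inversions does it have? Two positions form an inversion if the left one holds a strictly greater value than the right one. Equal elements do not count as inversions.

Element-by-element contributions:
13: 2
28: 5
27: 4
30: 6
28: 4
28: 4
7: 0
22: 2
10: 0
13: 0
Sum: 2 + 5 + 4 + 6 + 4 + 4 + 0 + 2 + 0 + 0 = 27

27 inversions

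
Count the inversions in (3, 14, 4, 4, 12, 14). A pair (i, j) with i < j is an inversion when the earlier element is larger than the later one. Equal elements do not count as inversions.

Sweep left to right; for each value list the smaller values that follow it:
3 → none → 0
14 → 4, 4, 12 → 3
4 → none → 0
4 → none → 0
12 → none → 0
14 → none → 0
Sum: 0 + 3 + 0 + 0 + 0 + 0 = 3

3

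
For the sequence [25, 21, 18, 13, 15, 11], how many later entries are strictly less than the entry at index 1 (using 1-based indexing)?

5

The element at index 1 is 25.
Elements after it: 21, 18, 13, 15, 11
Those smaller than 25: 21, 18, 13, 15, 11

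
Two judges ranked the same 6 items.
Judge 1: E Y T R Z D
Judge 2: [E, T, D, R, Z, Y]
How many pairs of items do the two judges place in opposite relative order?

Assign each item its position (1..6) in the first ordering, then rewrite the second ordering as that position sequence:
positions: E→1, Y→2, T→3, R→4, Z→5, D→6
second ordering as positions: [1, 3, 6, 4, 5, 2]
Discordant pairs = inversions in this position sequence.
1: 0
3: 2 → 1
6: 4, 5, 2 → 3
4: 2 → 1
5: 2 → 1
2: 0
Total: 0 + 1 + 3 + 1 + 1 + 0 = 6

6 discordant pairs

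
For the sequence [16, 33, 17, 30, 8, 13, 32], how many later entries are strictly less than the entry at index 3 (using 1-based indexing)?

2

The element at index 3 is 17.
Elements after it: 30, 8, 13, 32
Those smaller than 17: 8, 13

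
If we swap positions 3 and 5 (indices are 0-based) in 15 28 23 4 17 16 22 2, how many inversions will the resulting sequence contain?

Positions 3 and 5 hold 4 and 16; after swapping, the array is [15, 28, 23, 16, 17, 4, 22, 2].
Sweep left to right; for each value list the smaller values that follow it:
15: 2
28: 6
23: 5
16: 2
17: 2
4: 1
22: 1
2: 0
Sum: 2 + 6 + 5 + 2 + 2 + 1 + 1 + 0 = 19

19 inversions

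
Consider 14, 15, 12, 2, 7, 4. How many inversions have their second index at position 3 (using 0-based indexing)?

3

The element at index 3 is 2.
Elements before it: 14, 15, 12
Those larger than 2: 14, 15, 12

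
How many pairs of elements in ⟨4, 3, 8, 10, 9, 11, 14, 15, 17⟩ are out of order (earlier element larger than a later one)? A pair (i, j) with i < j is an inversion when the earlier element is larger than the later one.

2 out-of-order pairs

For each element, count later entries that are smaller:
4 → 3 → 1
3 → none → 0
8 → none → 0
10 → 9 → 1
9 → none → 0
11 → none → 0
14 → none → 0
15 → none → 0
17 → none → 0
Sum: 1 + 0 + 0 + 1 + 0 + 0 + 0 + 0 + 0 = 2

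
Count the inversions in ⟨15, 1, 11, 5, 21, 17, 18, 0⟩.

Count, for each position, how many later elements it exceeds:
15: 4
1: 1
11: 2
5: 1
21: 3
17: 1
18: 1
0: 0
Sum: 4 + 1 + 2 + 1 + 3 + 1 + 1 + 0 = 13

13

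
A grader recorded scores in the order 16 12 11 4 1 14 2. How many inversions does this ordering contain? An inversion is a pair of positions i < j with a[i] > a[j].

Inversions: 16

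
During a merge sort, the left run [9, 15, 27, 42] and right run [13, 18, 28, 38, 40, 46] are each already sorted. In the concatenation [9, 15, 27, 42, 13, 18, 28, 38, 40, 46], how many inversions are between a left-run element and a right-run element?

Count, for every r in R, how many entries of L exceed r:
r = 13: 15, 27, 42 → 3
r = 18: 27, 42 → 2
r = 28: 42 → 1
r = 38: 42 → 1
r = 40: 42 → 1
r = 46: none → 0
Cross-inversions: 3 + 2 + 1 + 1 + 1 + 0 = 8

8 split inversions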